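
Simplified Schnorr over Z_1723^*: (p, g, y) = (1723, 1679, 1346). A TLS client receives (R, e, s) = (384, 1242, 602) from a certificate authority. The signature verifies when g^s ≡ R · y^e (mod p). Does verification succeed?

passes

g^s mod p:
Squares mod 1723: 1679^1≡1679, 1679^2≡213, 1679^4≡571, 1679^8≡394, 1679^16≡166, 1679^32≡1711, 1679^64≡144, 1679^128≡60, 1679^256≡154, 1679^512≡1317
602 = 512 + 64 + 16 + 8 + 2, so 1679^602 ≡ 1317·144·166·394·213 ≡ 1526 (mod 1723)
R · y^e mod p:
Squares mod 1723: 1346^1≡1346, 1346^2≡843, 1346^4≡773, 1346^8≡1371, 1346^16≡1571, 1346^32≡705, 1346^64≡801, 1346^128≡645, 1346^256≡782, 1346^512≡1582, 1346^1024≡928
1242 = 1024 + 128 + 64 + 16 + 8 + 2, so 1346^1242 ≡ 928·645·801·1571·1371·843 ≡ 1718 (mod 1723)
384·1718 = 659712 ≡ 1526 (mod 1723)
1526 ≡ 1526 (mod 1723); signature holds.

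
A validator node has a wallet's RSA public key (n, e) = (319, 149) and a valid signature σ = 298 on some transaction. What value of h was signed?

276

Squares mod 319: σ^1≡298, σ^2≡122, σ^4≡210, σ^8≡78, σ^16≡23, σ^32≡210, σ^64≡78, σ^128≡23
149 = 128 + 16 + 4 + 1, so σ^149 ≡ 23·23·210·298 ≡ 276 (mod 319)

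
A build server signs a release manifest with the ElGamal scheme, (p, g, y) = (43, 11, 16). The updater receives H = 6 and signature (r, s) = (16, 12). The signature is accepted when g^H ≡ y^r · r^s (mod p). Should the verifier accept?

Left side g^H mod p:
11^2 = 121 ≡ 35
11^4 ≡ 35^2 = 1225 ≡ 21
6 = 4 + 2, so 11^6 ≡ 21·35 ≡ 4 (mod 43)
Right side y^r · r^s mod p:
16^2 = 256 ≡ 41
16^4 ≡ 41^2 = 1681 ≡ 4
16^8 ≡ 4^2 = 16
16^16 ≡ 16^2 = 256 ≡ 41
16^2 = 256 ≡ 41
16^4 ≡ 41^2 = 1681 ≡ 4
16^8 ≡ 4^2 = 16
12 = 8 + 4, so 16^12 ≡ 16·4 ≡ 21 (mod 43)
41·21 = 861 ≡ 1 (mod 43)
4 ≠ 1, so verification fails.

reject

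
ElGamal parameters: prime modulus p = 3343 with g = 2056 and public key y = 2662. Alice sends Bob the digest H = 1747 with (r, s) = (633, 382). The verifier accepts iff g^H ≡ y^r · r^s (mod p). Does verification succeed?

fails

Left side g^H mod p:
2056^1747 mod 3343 = 1413
Right side y^r · r^s mod p:
2662^633 mod 3343 = 2923
633^382 mod 3343 = 1895
2923·1895 = 5539085 ≡ 3077 (mod 3343)
1413 ≠ 3077, so verification fails.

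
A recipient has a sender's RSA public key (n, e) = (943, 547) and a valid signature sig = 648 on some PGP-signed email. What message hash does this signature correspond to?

285

sig^2 ≡ 648^2 = 419904 ≡ 269
sig^4 ≡ 269^2 = 72361 ≡ 693
sig^8 ≡ 693^2 = 480249 ≡ 262
sig^16 ≡ 262^2 = 68644 ≡ 748
sig^32 ≡ 748^2 = 559504 ≡ 305
sig^64 ≡ 305^2 = 93025 ≡ 611
sig^128 ≡ 611^2 = 373321 ≡ 836
sig^256 ≡ 836^2 = 698896 ≡ 133
sig^512 ≡ 133^2 = 17689 ≡ 715
547 = 512 + 32 + 2 + 1, so sig^547 ≡ 715·305·269·648 ≡ 285 (mod 943)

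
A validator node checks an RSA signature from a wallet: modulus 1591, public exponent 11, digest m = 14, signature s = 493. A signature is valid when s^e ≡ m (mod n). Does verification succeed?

fails

s^2 ≡ 493^2 = 243049 ≡ 1217
s^4 ≡ 1217^2 = 1481089 ≡ 1459
s^8 ≡ 1459^2 = 2128681 ≡ 1514
11 = 8 + 2 + 1, so s^11 ≡ 1514·1217·493 ≡ 921 (mod 1591)
s^11 mod 1591 = 921, but m = 14.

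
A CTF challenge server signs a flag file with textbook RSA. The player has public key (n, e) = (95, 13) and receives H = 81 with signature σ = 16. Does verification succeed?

passes

σ^2 ≡ 16^2 = 256 ≡ 66
σ^4 ≡ 66^2 = 4356 ≡ 81
σ^8 ≡ 81^2 = 6561 ≡ 6
13 = 8 + 4 + 1, so σ^13 ≡ 6·81·16 ≡ 81 (mod 95)
Since 81 equals the digest 81, verification succeeds.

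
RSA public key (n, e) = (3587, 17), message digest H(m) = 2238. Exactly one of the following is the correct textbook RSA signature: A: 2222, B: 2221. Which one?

Candidate A: 2222^17 mod 3587 = 1984
Candidate B: 2221^17 mod 3587 = 2238
  → matches H(m) = 2238

B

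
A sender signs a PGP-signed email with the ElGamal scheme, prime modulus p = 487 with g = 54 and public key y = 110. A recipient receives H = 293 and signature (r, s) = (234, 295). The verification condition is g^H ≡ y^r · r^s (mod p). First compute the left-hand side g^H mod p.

422

Squares mod 487: 54^1≡54, 54^2≡481, 54^4≡36, 54^8≡322, 54^16≡440, 54^32≡261, 54^64≡428, 54^128≡72, 54^256≡314
293 = 256 + 32 + 4 + 1, so 54^293 ≡ 314·261·36·54 ≡ 422 (mod 487)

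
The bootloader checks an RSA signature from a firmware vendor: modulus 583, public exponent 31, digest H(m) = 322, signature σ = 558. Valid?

no

Squares mod 583: σ^1≡558, σ^2≡42, σ^4≡15, σ^8≡225, σ^16≡487
31 = 16 + 8 + 4 + 2 + 1, so σ^31 ≡ 487·225·15·42·558 ≡ 261 (mod 583)
σ^31 mod 583 = 261, but H(m) = 322.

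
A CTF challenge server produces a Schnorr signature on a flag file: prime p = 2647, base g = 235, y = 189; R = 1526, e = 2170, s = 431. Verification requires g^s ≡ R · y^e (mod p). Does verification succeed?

g^s mod p:
235^2 = 55225 ≡ 2285
235^4 ≡ 2285^2 = 5221225 ≡ 1341
235^8 ≡ 1341^2 = 1798281 ≡ 968
235^16 ≡ 968^2 = 937024 ≡ 2633
235^32 ≡ 2633^2 = 6932689 ≡ 196
235^64 ≡ 196^2 = 38416 ≡ 1358
235^128 ≡ 1358^2 = 1844164 ≡ 1852
235^256 ≡ 1852^2 = 3429904 ≡ 2039
431 = 256 + 128 + 32 + 8 + 4 + 2 + 1, so 235^431 ≡ 2039·1852·196·968·1341·2285·235 ≡ 2108 (mod 2647)
R · y^e mod p:
189^2 = 35721 ≡ 1310
189^4 ≡ 1310^2 = 1716100 ≡ 844
189^8 ≡ 844^2 = 712336 ≡ 293
189^16 ≡ 293^2 = 85849 ≡ 1145
189^32 ≡ 1145^2 = 1311025 ≡ 760
189^64 ≡ 760^2 = 577600 ≡ 554
189^128 ≡ 554^2 = 306916 ≡ 2511
189^256 ≡ 2511^2 = 6305121 ≡ 2614
189^512 ≡ 2614^2 = 6832996 ≡ 1089
189^1024 ≡ 1089^2 = 1185921 ≡ 65
189^2048 ≡ 65^2 = 4225 ≡ 1578
2170 = 2048 + 64 + 32 + 16 + 8 + 2, so 189^2170 ≡ 1578·554·760·1145·293·1310 ≡ 1396 (mod 2647)
1526·1396 = 2130296 ≡ 2108 (mod 2647)
2108 ≡ 2108 (mod 2647); signature holds.

passes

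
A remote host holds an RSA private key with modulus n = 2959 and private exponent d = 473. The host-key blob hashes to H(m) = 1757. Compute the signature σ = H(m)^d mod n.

1370

Squares mod 2959: (H(m))^1≡1757, (H(m))^2≡812, (H(m))^4≡2446, (H(m))^8≡2777, (H(m))^16≡575, (H(m))^32≡2176, (H(m))^64≡576, (H(m))^128≡368, (H(m))^256≡2269
473 = 256 + 128 + 64 + 16 + 8 + 1, so (H(m))^473 ≡ 2269·368·576·575·2777·1757 ≡ 1370 (mod 2959)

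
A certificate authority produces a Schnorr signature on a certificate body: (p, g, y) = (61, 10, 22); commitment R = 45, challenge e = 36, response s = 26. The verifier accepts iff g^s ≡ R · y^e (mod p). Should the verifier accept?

g^s mod p:
Squares mod 61: 10^1≡10, 10^2≡39, 10^4≡57, 10^8≡16, 10^16≡12
26 = 16 + 8 + 2, so 10^26 ≡ 12·16·39 ≡ 46 (mod 61)
R · y^e mod p:
Squares mod 61: 22^1≡22, 22^2≡57, 22^4≡16, 22^8≡12, 22^16≡22, 22^32≡57
36 = 32 + 4, so 22^36 ≡ 57·16 ≡ 58 (mod 61)
45·58 = 2610 ≡ 48 (mod 61)
46 ≠ 48; the check fails.

reject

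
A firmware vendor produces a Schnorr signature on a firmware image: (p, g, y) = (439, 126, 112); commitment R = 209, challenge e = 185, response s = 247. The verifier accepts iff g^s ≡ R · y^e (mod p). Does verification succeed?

passes

g^s mod p:
Squares mod 439: 126^1≡126, 126^2≡72, 126^4≡355, 126^8≡32, 126^16≡146, 126^32≡244, 126^64≡271, 126^128≡128
247 = 128 + 64 + 32 + 16 + 4 + 2 + 1, so 126^247 ≡ 128·271·244·146·355·72·126 ≡ 18 (mod 439)
R · y^e mod p:
Squares mod 439: 112^1≡112, 112^2≡252, 112^4≡288, 112^8≡412, 112^16≡290, 112^32≡251, 112^64≡224, 112^128≡130
185 = 128 + 32 + 16 + 8 + 1, so 112^185 ≡ 130·251·290·412·112 ≡ 61 (mod 439)
209·61 = 12749 ≡ 18 (mod 439)
18 ≡ 18 (mod 439); signature holds.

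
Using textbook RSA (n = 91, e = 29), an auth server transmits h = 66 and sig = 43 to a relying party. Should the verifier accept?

sig^2 ≡ 43^2 = 1849 ≡ 29
sig^4 ≡ 29^2 = 841 ≡ 22
sig^8 ≡ 22^2 = 484 ≡ 29
sig^16 ≡ 29^2 = 841 ≡ 22
29 = 16 + 8 + 4 + 1, so sig^29 ≡ 22·29·22·43 ≡ 36 (mod 91)
The recovered value 36 does not match the digest 66.

reject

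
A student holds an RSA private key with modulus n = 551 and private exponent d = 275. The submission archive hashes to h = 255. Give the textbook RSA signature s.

h^2 ≡ 255^2 = 65025 ≡ 7
h^4 ≡ 7^2 = 49
h^8 ≡ 49^2 = 2401 ≡ 197
h^16 ≡ 197^2 = 38809 ≡ 239
h^32 ≡ 239^2 = 57121 ≡ 368
h^64 ≡ 368^2 = 135424 ≡ 429
h^128 ≡ 429^2 = 184041 ≡ 7
h^256 ≡ 7^2 = 49
275 = 256 + 16 + 2 + 1, so h^275 ≡ 49·239·7·255 ≡ 297 (mod 551)

297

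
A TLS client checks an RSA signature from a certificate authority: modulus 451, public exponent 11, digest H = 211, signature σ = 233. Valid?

yes

σ^2 ≡ 233^2 = 54289 ≡ 169
σ^4 ≡ 169^2 = 28561 ≡ 148
σ^8 ≡ 148^2 = 21904 ≡ 256
11 = 8 + 2 + 1, so σ^11 ≡ 256·169·233 ≡ 211 (mod 451)
σ^11 mod 451 = 211 matches H.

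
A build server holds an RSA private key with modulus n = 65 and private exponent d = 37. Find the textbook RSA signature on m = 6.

Squares mod 65: m^1≡6, m^2≡36, m^4≡61, m^8≡16, m^16≡61, m^32≡16
37 = 32 + 4 + 1, so m^37 ≡ 16·61·6 ≡ 6 (mod 65)

6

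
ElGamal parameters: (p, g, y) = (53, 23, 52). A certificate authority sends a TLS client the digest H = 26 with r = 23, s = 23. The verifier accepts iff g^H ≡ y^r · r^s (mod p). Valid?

Left side g^H mod p:
Squares mod 53: 23^1≡23, 23^2≡52, 23^4≡1, 23^8≡1, 23^16≡1
26 = 16 + 8 + 2, so 23^26 ≡ 1·1·52 ≡ 52 (mod 53)
Right side y^r · r^s mod p:
Squares mod 53: 52^1≡52, 52^2≡1, 52^4≡1, 52^8≡1, 52^16≡1
23 = 16 + 4 + 2 + 1, so 52^23 ≡ 1·1·1·52 ≡ 52 (mod 53)
Squares mod 53: 23^1≡23, 23^2≡52, 23^4≡1, 23^8≡1, 23^16≡1
23 = 16 + 4 + 2 + 1, so 23^23 ≡ 1·1·52·23 ≡ 30 (mod 53)
52·30 = 1560 ≡ 23 (mod 53)
52 ≠ 23, so verification fails.

no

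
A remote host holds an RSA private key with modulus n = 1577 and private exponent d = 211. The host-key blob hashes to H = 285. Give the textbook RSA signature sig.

H^2 ≡ 285^2 = 81225 ≡ 798
H^4 ≡ 798^2 = 636804 ≡ 1273
H^8 ≡ 1273^2 = 1620529 ≡ 950
H^16 ≡ 950^2 = 902500 ≡ 456
H^32 ≡ 456^2 = 207936 ≡ 1349
H^64 ≡ 1349^2 = 1819801 ≡ 1520
H^128 ≡ 1520^2 = 2310400 ≡ 95
211 = 128 + 64 + 16 + 2 + 1, so H^211 ≡ 95·1520·456·798·285 ≡ 266 (mod 1577)

266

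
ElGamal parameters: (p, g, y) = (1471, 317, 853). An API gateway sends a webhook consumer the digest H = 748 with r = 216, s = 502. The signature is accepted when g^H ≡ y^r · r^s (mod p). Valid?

Left side g^H mod p:
317^2 = 100489 ≡ 461
317^4 ≡ 461^2 = 212521 ≡ 697
317^8 ≡ 697^2 = 485809 ≡ 379
317^16 ≡ 379^2 = 143641 ≡ 954
317^32 ≡ 954^2 = 910116 ≡ 1038
317^64 ≡ 1038^2 = 1077444 ≡ 672
317^128 ≡ 672^2 = 451584 ≡ 1458
317^256 ≡ 1458^2 = 2125764 ≡ 169
317^512 ≡ 169^2 = 28561 ≡ 612
748 = 512 + 128 + 64 + 32 + 8 + 4, so 317^748 ≡ 612·1458·672·1038·379·697 ≡ 1417 (mod 1471)
Right side y^r · r^s mod p:
853^2 = 727609 ≡ 935
853^4 ≡ 935^2 = 874225 ≡ 451
853^8 ≡ 451^2 = 203401 ≡ 403
853^16 ≡ 403^2 = 162409 ≡ 599
853^32 ≡ 599^2 = 358801 ≡ 1348
853^64 ≡ 1348^2 = 1817104 ≡ 419
853^128 ≡ 419^2 = 175561 ≡ 512
216 = 128 + 64 + 16 + 8, so 853^216 ≡ 512·419·599·403 ≡ 361 (mod 1471)
216^2 = 46656 ≡ 1055
216^4 ≡ 1055^2 = 1113025 ≡ 949
216^8 ≡ 949^2 = 900601 ≡ 349
216^16 ≡ 349^2 = 121801 ≡ 1179
216^32 ≡ 1179^2 = 1390041 ≡ 1417
216^64 ≡ 1417^2 = 2007889 ≡ 1445
216^128 ≡ 1445^2 = 2088025 ≡ 676
216^256 ≡ 676^2 = 456976 ≡ 966
502 = 256 + 128 + 64 + 32 + 16 + 4 + 2, so 216^502 ≡ 966·676·1445·1417·1179·949·1055 ≡ 226 (mod 1471)
361·226 = 81586 ≡ 681 (mod 1471)
1417 ≠ 681, so verification fails.

no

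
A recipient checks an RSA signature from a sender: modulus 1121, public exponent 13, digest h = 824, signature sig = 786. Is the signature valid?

sig^13 mod 1121 = 824
sig^13 mod 1121 = 824 matches h.

valid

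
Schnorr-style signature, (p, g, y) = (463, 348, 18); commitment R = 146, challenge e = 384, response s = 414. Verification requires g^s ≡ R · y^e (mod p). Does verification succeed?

g^s mod p:
Squares mod 463: 348^1≡348, 348^2≡261, 348^4≡60, 348^8≡359, 348^16≡167, 348^32≡109, 348^64≡306, 348^128≡110, 348^256≡62
414 = 256 + 128 + 16 + 8 + 4 + 2, so 348^414 ≡ 62·110·167·359·60·261 ≡ 111 (mod 463)
R · y^e mod p:
Squares mod 463: 18^1≡18, 18^2≡324, 18^4≡338, 18^8≡346, 18^16≡262, 18^32≡120, 18^64≡47, 18^128≡357, 18^256≡124
384 = 256 + 128, so 18^384 ≡ 124·357 ≡ 283 (mod 463)
146·283 = 41318 ≡ 111 (mod 463)
111 ≡ 111 (mod 463); signature holds.

passes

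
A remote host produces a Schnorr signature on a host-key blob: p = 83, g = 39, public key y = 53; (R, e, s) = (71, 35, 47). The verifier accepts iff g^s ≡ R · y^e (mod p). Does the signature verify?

g^s mod p:
39^47 mod 83 = 71
R · y^e mod p:
53^35 mod 83 = 66
71·66 = 4686 ≡ 38 (mod 83)
71 ≠ 38; the check fails.

does not verify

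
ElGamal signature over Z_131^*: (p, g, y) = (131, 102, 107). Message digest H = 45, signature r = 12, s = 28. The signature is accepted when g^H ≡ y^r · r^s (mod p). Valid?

no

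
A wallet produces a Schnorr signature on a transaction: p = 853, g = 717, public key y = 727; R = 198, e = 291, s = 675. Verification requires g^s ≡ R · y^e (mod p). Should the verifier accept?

g^s mod p:
717^2 = 514089 ≡ 583
717^4 ≡ 583^2 = 339889 ≡ 395
717^8 ≡ 395^2 = 156025 ≡ 779
717^16 ≡ 779^2 = 606841 ≡ 358
717^32 ≡ 358^2 = 128164 ≡ 214
717^64 ≡ 214^2 = 45796 ≡ 587
717^128 ≡ 587^2 = 344569 ≡ 810
717^256 ≡ 810^2 = 656100 ≡ 143
717^512 ≡ 143^2 = 20449 ≡ 830
675 = 512 + 128 + 32 + 2 + 1, so 717^675 ≡ 830·810·214·583·717 ≡ 770 (mod 853)
R · y^e mod p:
727^2 = 528529 ≡ 522
727^4 ≡ 522^2 = 272484 ≡ 377
727^8 ≡ 377^2 = 142129 ≡ 531
727^16 ≡ 531^2 = 281961 ≡ 471
727^32 ≡ 471^2 = 221841 ≡ 61
727^64 ≡ 61^2 = 3721 ≡ 309
727^128 ≡ 309^2 = 95481 ≡ 798
727^256 ≡ 798^2 = 636804 ≡ 466
291 = 256 + 32 + 2 + 1, so 727^291 ≡ 466·61·522·727 ≡ 383 (mod 853)
198·383 = 75834 ≡ 770 (mod 853)
770 ≡ 770 (mod 853); signature holds.

accept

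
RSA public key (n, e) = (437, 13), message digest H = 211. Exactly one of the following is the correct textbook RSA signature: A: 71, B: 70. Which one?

A

Candidate A: 71^2 = 5041 ≡ 234; 71^4 ≡ 234^2 = 54756 ≡ 131; 71^8 ≡ 131^2 = 17161 ≡ 118; 13 = 8 + 4 + 1, so 71^13 ≡ 118·131·71 ≡ 211 (mod 437)
  → matches H = 211
Candidate B: 70^2 = 4900 ≡ 93; 70^4 ≡ 93^2 = 8649 ≡ 346; 70^8 ≡ 346^2 = 119716 ≡ 415; 13 = 8 + 4 + 1, so 70^13 ≡ 415·346·70 ≡ 300 (mod 437)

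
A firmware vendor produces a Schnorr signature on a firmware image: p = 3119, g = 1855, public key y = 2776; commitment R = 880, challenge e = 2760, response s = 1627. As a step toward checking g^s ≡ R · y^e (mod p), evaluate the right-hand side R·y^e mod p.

2776^2 = 7706176 ≡ 2246
2776^4 ≡ 2246^2 = 5044516 ≡ 1093
2776^8 ≡ 1093^2 = 1194649 ≡ 72
2776^16 ≡ 72^2 = 5184 ≡ 2065
2776^32 ≡ 2065^2 = 4264225 ≡ 552
2776^64 ≡ 552^2 = 304704 ≡ 2161
2776^128 ≡ 2161^2 = 4669921 ≡ 778
2776^256 ≡ 778^2 = 605284 ≡ 198
2776^512 ≡ 198^2 = 39204 ≡ 1776
2776^1024 ≡ 1776^2 = 3154176 ≡ 867
2776^2048 ≡ 867^2 = 751689 ≡ 10
2760 = 2048 + 512 + 128 + 64 + 8, so 2776^2760 ≡ 10·1776·778·2161·72 ≡ 1167 (mod 3119)
R · y^e ≡ 880·1167 = 1026960 ≡ 809 (mod 3119)

809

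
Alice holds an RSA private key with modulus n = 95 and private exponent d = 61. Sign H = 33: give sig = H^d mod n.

3

H^61 mod 95 = 3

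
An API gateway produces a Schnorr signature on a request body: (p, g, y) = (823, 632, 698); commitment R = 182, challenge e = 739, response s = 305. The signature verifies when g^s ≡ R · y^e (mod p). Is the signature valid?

invalid

g^s mod p:
632^2 = 399424 ≡ 269
632^4 ≡ 269^2 = 72361 ≡ 760
632^8 ≡ 760^2 = 577600 ≡ 677
632^16 ≡ 677^2 = 458329 ≡ 741
632^32 ≡ 741^2 = 549081 ≡ 140
632^64 ≡ 140^2 = 19600 ≡ 671
632^128 ≡ 671^2 = 450241 ≡ 60
632^256 ≡ 60^2 = 3600 ≡ 308
305 = 256 + 32 + 16 + 1, so 632^305 ≡ 308·140·741·632 ≡ 693 (mod 823)
R · y^e mod p:
698^2 = 487204 ≡ 811
698^4 ≡ 811^2 = 657721 ≡ 144
698^8 ≡ 144^2 = 20736 ≡ 161
698^16 ≡ 161^2 = 25921 ≡ 408
698^32 ≡ 408^2 = 166464 ≡ 218
698^64 ≡ 218^2 = 47524 ≡ 613
698^128 ≡ 613^2 = 375769 ≡ 481
698^256 ≡ 481^2 = 231361 ≡ 98
698^512 ≡ 98^2 = 9604 ≡ 551
739 = 512 + 128 + 64 + 32 + 2 + 1, so 698^739 ≡ 551·481·613·218·811·698 ≡ 18 (mod 823)
182·18 = 3276 ≡ 807 (mod 823)
693 ≠ 807; the check fails.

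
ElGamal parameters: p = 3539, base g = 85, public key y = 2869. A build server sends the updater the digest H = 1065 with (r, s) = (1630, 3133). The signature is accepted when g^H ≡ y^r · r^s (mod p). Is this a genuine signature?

forged

Left side g^H mod p:
85^2 = 7225 ≡ 147
85^4 ≡ 147^2 = 21609 ≡ 375
85^8 ≡ 375^2 = 140625 ≡ 2604
85^16 ≡ 2604^2 = 6780816 ≡ 92
85^32 ≡ 92^2 = 8464 ≡ 1386
85^64 ≡ 1386^2 = 1920996 ≡ 2858
85^128 ≡ 2858^2 = 8168164 ≡ 152
85^256 ≡ 152^2 = 23104 ≡ 1870
85^512 ≡ 1870^2 = 3496900 ≡ 368
85^1024 ≡ 368^2 = 135424 ≡ 942
1065 = 1024 + 32 + 8 + 1, so 85^1065 ≡ 942·1386·2604·85 ≡ 1690 (mod 3539)
Right side y^r · r^s mod p:
2869^2 = 8231161 ≡ 2986
2869^4 ≡ 2986^2 = 8916196 ≡ 1455
2869^8 ≡ 1455^2 = 2117025 ≡ 703
2869^16 ≡ 703^2 = 494209 ≡ 2288
2869^32 ≡ 2288^2 = 5234944 ≡ 763
2869^64 ≡ 763^2 = 582169 ≡ 1773
2869^128 ≡ 1773^2 = 3143529 ≡ 897
2869^256 ≡ 897^2 = 804609 ≡ 1256
2869^512 ≡ 1256^2 = 1577536 ≡ 2681
2869^1024 ≡ 2681^2 = 7187761 ≡ 52
1630 = 1024 + 512 + 64 + 16 + 8 + 4 + 2, so 2869^1630 ≡ 52·2681·1773·2288·703·1455·2986 ≡ 2175 (mod 3539)
1630^2 = 2656900 ≡ 2650
1630^4 ≡ 2650^2 = 7022500 ≡ 1124
1630^8 ≡ 1124^2 = 1263376 ≡ 3492
1630^16 ≡ 3492^2 = 12194064 ≡ 2209
1630^32 ≡ 2209^2 = 4879681 ≡ 2939
1630^64 ≡ 2939^2 = 8637721 ≡ 2561
1630^128 ≡ 2561^2 = 6558721 ≡ 954
1630^256 ≡ 954^2 = 910116 ≡ 593
1630^512 ≡ 593^2 = 351649 ≡ 1288
1630^1024 ≡ 1288^2 = 1658944 ≡ 2692
1630^2048 ≡ 2692^2 = 7246864 ≡ 2531
3133 = 2048 + 1024 + 32 + 16 + 8 + 4 + 1, so 1630^3133 ≡ 2531·2692·2939·2209·3492·1124·1630 ≡ 3413 (mod 3539)
2175·3413 = 7423275 ≡ 1992 (mod 3539)
1690 ≠ 1992, so verification fails.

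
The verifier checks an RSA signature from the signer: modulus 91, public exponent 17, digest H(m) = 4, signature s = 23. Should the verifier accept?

Squares mod 91: s^1≡23, s^2≡74, s^4≡16, s^8≡74, s^16≡16
17 = 16 + 1, so s^17 ≡ 16·23 ≡ 4 (mod 91)
4 = H(m), so the signature checks out.

accept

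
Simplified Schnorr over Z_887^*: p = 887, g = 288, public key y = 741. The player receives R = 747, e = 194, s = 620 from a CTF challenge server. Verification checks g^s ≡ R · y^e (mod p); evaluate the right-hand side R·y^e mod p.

741^2 = 549081 ≡ 28
741^4 ≡ 28^2 = 784
741^8 ≡ 784^2 = 614656 ≡ 852
741^16 ≡ 852^2 = 725904 ≡ 338
741^32 ≡ 338^2 = 114244 ≡ 708
741^64 ≡ 708^2 = 501264 ≡ 109
741^128 ≡ 109^2 = 11881 ≡ 350
194 = 128 + 64 + 2, so 741^194 ≡ 350·109·28 ≡ 252 (mod 887)
R · y^e ≡ 747·252 = 188244 ≡ 200 (mod 887)

200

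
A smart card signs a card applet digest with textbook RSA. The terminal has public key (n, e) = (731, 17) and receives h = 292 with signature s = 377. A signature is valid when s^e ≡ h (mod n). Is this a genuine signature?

genuine

s^17 mod 731 = 292
Since 292 equals the digest 292, verification succeeds.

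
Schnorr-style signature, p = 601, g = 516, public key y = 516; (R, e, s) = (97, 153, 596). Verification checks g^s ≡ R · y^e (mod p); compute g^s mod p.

569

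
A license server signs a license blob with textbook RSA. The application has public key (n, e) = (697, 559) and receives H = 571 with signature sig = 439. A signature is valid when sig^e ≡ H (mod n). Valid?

no

Squares mod 697: sig^1≡439, sig^2≡349, sig^4≡523, sig^8≡305, sig^16≡324, sig^32≡426, sig^64≡256, sig^128≡18, sig^256≡324, sig^512≡426
559 = 512 + 32 + 8 + 4 + 2 + 1, so sig^559 ≡ 426·426·305·523·349·439 ≡ 181 (mod 697)
181 ≠ 571, so verification fails.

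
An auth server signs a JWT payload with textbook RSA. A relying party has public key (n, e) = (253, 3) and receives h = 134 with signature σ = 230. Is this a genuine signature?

σ^2 ≡ 230^2 = 52900 ≡ 23
3 = 2 + 1, so σ^3 ≡ 23·230 ≡ 230 (mod 253)
230 ≠ 134, so verification fails.

forged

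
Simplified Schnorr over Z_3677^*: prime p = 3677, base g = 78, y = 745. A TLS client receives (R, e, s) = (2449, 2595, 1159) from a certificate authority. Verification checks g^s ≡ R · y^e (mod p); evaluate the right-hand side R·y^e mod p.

Squares mod 3677: 745^1≡745, 745^2≡3475, 745^4≡357, 745^8≡2431, 745^16≡822, 745^32≡2793, 745^64≡1932, 745^128≡469, 745^256≡3018, 745^512≡395, 745^1024≡1591, 745^2048≡1505
2595 = 2048 + 512 + 32 + 2 + 1, so 745^2595 ≡ 1505·395·2793·3475·745 ≡ 944 (mod 3677)
R · y^e ≡ 2449·944 = 2311856 ≡ 2700 (mod 3677)

2700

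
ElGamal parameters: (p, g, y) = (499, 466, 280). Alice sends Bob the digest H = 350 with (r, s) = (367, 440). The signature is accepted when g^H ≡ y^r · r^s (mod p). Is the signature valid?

invalid

Left side g^H mod p:
466^350 mod 499 = 335
Right side y^r · r^s mod p:
280^367 mod 499 = 276
367^440 mod 499 = 47
276·47 = 12972 ≡ 497 (mod 499)
335 ≠ 497, so verification fails.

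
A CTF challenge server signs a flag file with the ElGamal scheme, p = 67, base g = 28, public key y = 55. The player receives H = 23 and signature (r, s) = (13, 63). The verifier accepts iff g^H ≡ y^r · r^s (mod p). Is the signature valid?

valid

Left side g^H mod p:
Squares mod 67: 28^1≡28, 28^2≡47, 28^4≡65, 28^8≡4, 28^16≡16
23 = 16 + 4 + 2 + 1, so 28^23 ≡ 16·65·47·28 ≡ 31 (mod 67)
Right side y^r · r^s mod p:
Squares mod 67: 55^1≡55, 55^2≡10, 55^4≡33, 55^8≡17
13 = 8 + 4 + 1, so 55^13 ≡ 17·33·55 ≡ 35 (mod 67)
Squares mod 67: 13^1≡13, 13^2≡35, 13^4≡19, 13^8≡26, 13^16≡6, 13^32≡36
63 = 32 + 16 + 8 + 4 + 2 + 1, so 13^63 ≡ 36·6·26·19·35·13 ≡ 43 (mod 67)
35·43 = 1505 ≡ 31 (mod 67)
31 ≡ 31 (mod 67), so the signature is genuine.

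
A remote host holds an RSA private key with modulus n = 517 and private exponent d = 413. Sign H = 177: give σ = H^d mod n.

111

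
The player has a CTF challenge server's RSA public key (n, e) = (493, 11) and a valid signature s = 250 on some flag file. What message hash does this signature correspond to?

Squares mod 493: s^1≡250, s^2≡382, s^4≡489, s^8≡16
11 = 8 + 2 + 1, so s^11 ≡ 16·382·250 ≡ 193 (mod 493)

193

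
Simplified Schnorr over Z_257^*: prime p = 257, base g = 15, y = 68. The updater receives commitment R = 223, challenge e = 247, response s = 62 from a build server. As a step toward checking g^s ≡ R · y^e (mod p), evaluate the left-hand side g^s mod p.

15^2 = 225
15^4 ≡ 225^2 = 50625 ≡ 253
15^8 ≡ 253^2 = 64009 ≡ 16
15^16 ≡ 16^2 = 256
15^32 ≡ 256^2 = 65536 ≡ 1
62 = 32 + 16 + 8 + 4 + 2, so 15^62 ≡ 1·256·16·253·225 ≡ 8 (mod 257)

8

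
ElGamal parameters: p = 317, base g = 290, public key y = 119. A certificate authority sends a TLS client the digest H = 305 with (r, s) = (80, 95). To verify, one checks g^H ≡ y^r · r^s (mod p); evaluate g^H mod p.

290^2 = 84100 ≡ 95
290^4 ≡ 95^2 = 9025 ≡ 149
290^8 ≡ 149^2 = 22201 ≡ 11
290^16 ≡ 11^2 = 121
290^32 ≡ 121^2 = 14641 ≡ 59
290^64 ≡ 59^2 = 3481 ≡ 311
290^128 ≡ 311^2 = 96721 ≡ 36
290^256 ≡ 36^2 = 1296 ≡ 28
305 = 256 + 32 + 16 + 1, so 290^305 ≡ 28·59·121·290 ≡ 158 (mod 317)

158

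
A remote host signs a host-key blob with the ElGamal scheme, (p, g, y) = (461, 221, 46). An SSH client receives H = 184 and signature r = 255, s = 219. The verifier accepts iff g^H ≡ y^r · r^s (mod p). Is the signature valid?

Left side g^H mod p:
221^2 = 48841 ≡ 436
221^4 ≡ 436^2 = 190096 ≡ 164
221^8 ≡ 164^2 = 26896 ≡ 158
221^16 ≡ 158^2 = 24964 ≡ 70
221^32 ≡ 70^2 = 4900 ≡ 290
221^64 ≡ 290^2 = 84100 ≡ 198
221^128 ≡ 198^2 = 39204 ≡ 19
184 = 128 + 32 + 16 + 8, so 221^184 ≡ 19·290·70·158 ≡ 88 (mod 461)
Right side y^r · r^s mod p:
46^2 = 2116 ≡ 272
46^4 ≡ 272^2 = 73984 ≡ 224
46^8 ≡ 224^2 = 50176 ≡ 388
46^16 ≡ 388^2 = 150544 ≡ 258
46^32 ≡ 258^2 = 66564 ≡ 180
46^64 ≡ 180^2 = 32400 ≡ 130
46^128 ≡ 130^2 = 16900 ≡ 304
255 = 128 + 64 + 32 + 16 + 8 + 4 + 2 + 1, so 46^255 ≡ 304·130·180·258·388·224·272·46 ≡ 145 (mod 461)
255^2 = 65025 ≡ 24
255^4 ≡ 24^2 = 576 ≡ 115
255^8 ≡ 115^2 = 13225 ≡ 317
255^16 ≡ 317^2 = 100489 ≡ 452
255^32 ≡ 452^2 = 204304 ≡ 81
255^64 ≡ 81^2 = 6561 ≡ 107
255^128 ≡ 107^2 = 11449 ≡ 385
219 = 128 + 64 + 16 + 8 + 2 + 1, so 255^219 ≡ 385·107·452·317·24·255 ≡ 185 (mod 461)
145·185 = 26825 ≡ 87 (mod 461)
88 ≠ 87, so verification fails.

invalid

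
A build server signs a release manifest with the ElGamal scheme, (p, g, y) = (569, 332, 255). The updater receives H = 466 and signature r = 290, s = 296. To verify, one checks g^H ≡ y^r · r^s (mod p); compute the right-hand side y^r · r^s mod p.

501

255^2 = 65025 ≡ 159
255^4 ≡ 159^2 = 25281 ≡ 245
255^8 ≡ 245^2 = 60025 ≡ 280
255^16 ≡ 280^2 = 78400 ≡ 447
255^32 ≡ 447^2 = 199809 ≡ 90
255^64 ≡ 90^2 = 8100 ≡ 134
255^128 ≡ 134^2 = 17956 ≡ 317
255^256 ≡ 317^2 = 100489 ≡ 345
290 = 256 + 32 + 2, so 255^290 ≡ 345·90·159 ≡ 306 (mod 569)
290^2 = 84100 ≡ 457
290^4 ≡ 457^2 = 208849 ≡ 26
290^8 ≡ 26^2 = 676 ≡ 107
290^16 ≡ 107^2 = 11449 ≡ 69
290^32 ≡ 69^2 = 4761 ≡ 209
290^64 ≡ 209^2 = 43681 ≡ 437
290^128 ≡ 437^2 = 190969 ≡ 354
290^256 ≡ 354^2 = 125316 ≡ 136
296 = 256 + 32 + 8, so 290^296 ≡ 136·209·107 ≡ 63 (mod 569)
y^r · r^s ≡ 306·63 = 19278 ≡ 501 (mod 569)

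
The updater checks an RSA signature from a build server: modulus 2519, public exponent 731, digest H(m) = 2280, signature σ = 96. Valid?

σ^2 ≡ 96^2 = 9216 ≡ 1659
σ^4 ≡ 1659^2 = 2752281 ≡ 1533
σ^8 ≡ 1533^2 = 2350089 ≡ 2381
σ^16 ≡ 2381^2 = 5669161 ≡ 1411
σ^32 ≡ 1411^2 = 1990921 ≡ 911
σ^64 ≡ 911^2 = 829921 ≡ 1170
σ^128 ≡ 1170^2 = 1368900 ≡ 1083
σ^256 ≡ 1083^2 = 1172889 ≡ 1554
σ^512 ≡ 1554^2 = 2414916 ≡ 1714
731 = 512 + 128 + 64 + 16 + 8 + 2 + 1, so σ^731 ≡ 1714·1083·1170·1411·2381·1659·96 ≡ 239 (mod 2519)
σ^731 mod 2519 = 239, but H(m) = 2280.

no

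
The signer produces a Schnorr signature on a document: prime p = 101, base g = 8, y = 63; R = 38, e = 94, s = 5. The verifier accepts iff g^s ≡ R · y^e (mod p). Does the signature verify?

verifies

g^s mod p:
Squares mod 101: 8^1≡8, 8^2≡64, 8^4≡56
5 = 4 + 1, so 8^5 ≡ 56·8 ≡ 44 (mod 101)
R · y^e mod p:
Squares mod 101: 63^1≡63, 63^2≡30, 63^4≡92, 63^8≡81, 63^16≡97, 63^32≡16, 63^64≡54
94 = 64 + 16 + 8 + 4 + 2, so 63^94 ≡ 54·97·81·92·30 ≡ 49 (mod 101)
38·49 = 1862 ≡ 44 (mod 101)
44 ≡ 44 (mod 101); signature holds.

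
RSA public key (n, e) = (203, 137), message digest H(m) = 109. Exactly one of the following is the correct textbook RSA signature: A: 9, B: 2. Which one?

A

Candidate A: 9^137 mod 203 = 109
  → matches H(m) = 109
Candidate B: 2^137 mod 203 = 11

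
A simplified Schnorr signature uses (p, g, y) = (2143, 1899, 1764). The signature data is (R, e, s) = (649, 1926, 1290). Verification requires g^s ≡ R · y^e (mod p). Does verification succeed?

passes

g^s mod p:
Squares mod 2143: 1899^1≡1899, 1899^2≡1675, 1899^4≡438, 1899^8≡1117, 1899^16≡463, 1899^32≡69, 1899^64≡475, 1899^128≡610, 1899^256≡1361, 1899^512≡769, 1899^1024≡2036
1290 = 1024 + 256 + 8 + 2, so 1899^1290 ≡ 2036·1361·1117·1675 ≡ 334 (mod 2143)
R · y^e mod p:
Squares mod 2143: 1764^1≡1764, 1764^2≡60, 1764^4≡1457, 1764^8≡1279, 1764^16≡732, 1764^32≡74, 1764^64≡1190, 1764^128≡1720, 1764^256≡1060, 1764^512≡668, 1764^1024≡480
1926 = 1024 + 512 + 256 + 128 + 4 + 2, so 1764^1926 ≡ 480·668·1060·1720·1457·60 ≡ 1460 (mod 2143)
649·1460 = 947540 ≡ 334 (mod 2143)
334 ≡ 334 (mod 2143); signature holds.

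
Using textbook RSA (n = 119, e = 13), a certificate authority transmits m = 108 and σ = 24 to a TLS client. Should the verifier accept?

Squares mod 119: σ^1≡24, σ^2≡100, σ^4≡4, σ^8≡16
13 = 8 + 4 + 1, so σ^13 ≡ 16·4·24 ≡ 108 (mod 119)
σ^13 mod 119 = 108 matches m.

accept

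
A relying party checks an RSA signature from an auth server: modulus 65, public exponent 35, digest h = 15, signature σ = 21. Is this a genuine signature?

forged

Squares mod 65: σ^1≡21, σ^2≡51, σ^4≡1, σ^8≡1, σ^16≡1, σ^32≡1
35 = 32 + 2 + 1, so σ^35 ≡ 1·51·21 ≡ 31 (mod 65)
31 ≠ 15, so verification fails.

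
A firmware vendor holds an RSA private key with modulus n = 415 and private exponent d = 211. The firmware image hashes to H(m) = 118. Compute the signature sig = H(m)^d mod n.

(H(m))^2 ≡ 118^2 = 13924 ≡ 229
(H(m))^4 ≡ 229^2 = 52441 ≡ 151
(H(m))^8 ≡ 151^2 = 22801 ≡ 391
(H(m))^16 ≡ 391^2 = 152881 ≡ 161
(H(m))^32 ≡ 161^2 = 25921 ≡ 191
(H(m))^64 ≡ 191^2 = 36481 ≡ 376
(H(m))^128 ≡ 376^2 = 141376 ≡ 276
211 = 128 + 64 + 16 + 2 + 1, so (H(m))^211 ≡ 276·376·161·229·118 ≡ 32 (mod 415)

32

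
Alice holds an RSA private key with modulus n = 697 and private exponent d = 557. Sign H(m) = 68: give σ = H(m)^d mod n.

(H(m))^2 ≡ 68^2 = 4624 ≡ 442
(H(m))^4 ≡ 442^2 = 195364 ≡ 204
(H(m))^8 ≡ 204^2 = 41616 ≡ 493
(H(m))^16 ≡ 493^2 = 243049 ≡ 493
(H(m))^32 ≡ 493^2 = 243049 ≡ 493
(H(m))^64 ≡ 493^2 = 243049 ≡ 493
(H(m))^128 ≡ 493^2 = 243049 ≡ 493
(H(m))^256 ≡ 493^2 = 243049 ≡ 493
(H(m))^512 ≡ 493^2 = 243049 ≡ 493
557 = 512 + 32 + 8 + 4 + 1, so (H(m))^557 ≡ 493·493·493·204·68 ≡ 629 (mod 697)

629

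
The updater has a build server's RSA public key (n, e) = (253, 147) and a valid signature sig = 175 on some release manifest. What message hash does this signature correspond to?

sig^2 ≡ 175^2 = 30625 ≡ 12
sig^4 ≡ 12^2 = 144
sig^8 ≡ 144^2 = 20736 ≡ 243
sig^16 ≡ 243^2 = 59049 ≡ 100
sig^32 ≡ 100^2 = 10000 ≡ 133
sig^64 ≡ 133^2 = 17689 ≡ 232
sig^128 ≡ 232^2 = 53824 ≡ 188
147 = 128 + 16 + 2 + 1, so sig^147 ≡ 188·100·12·175 ≡ 109 (mod 253)

109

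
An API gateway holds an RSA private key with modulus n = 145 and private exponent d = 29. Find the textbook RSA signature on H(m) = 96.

96

Squares mod 145: (H(m))^1≡96, (H(m))^2≡81, (H(m))^4≡36, (H(m))^8≡136, (H(m))^16≡81
29 = 16 + 8 + 4 + 1, so (H(m))^29 ≡ 81·136·36·96 ≡ 96 (mod 145)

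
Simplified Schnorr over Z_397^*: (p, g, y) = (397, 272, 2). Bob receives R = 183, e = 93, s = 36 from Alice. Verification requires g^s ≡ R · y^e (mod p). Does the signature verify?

does not verify

g^s mod p:
Squares mod 397: 272^1≡272, 272^2≡142, 272^4≡314, 272^8≡140, 272^16≡147, 272^32≡171
36 = 32 + 4, so 272^36 ≡ 171·314 ≡ 99 (mod 397)
R · y^e mod p:
Squares mod 397: 2^1≡2, 2^2≡4, 2^4≡16, 2^8≡256, 2^16≡31, 2^32≡167, 2^64≡99
93 = 64 + 16 + 8 + 4 + 1, so 2^93 ≡ 99·31·256·16·2 ≡ 32 (mod 397)
183·32 = 5856 ≡ 298 (mod 397)
99 ≠ 298; the check fails.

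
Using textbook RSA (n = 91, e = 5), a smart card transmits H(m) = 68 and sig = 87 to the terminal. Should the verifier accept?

sig^5 mod 91 = 68
Since 68 equals the digest 68, verification succeeds.

accept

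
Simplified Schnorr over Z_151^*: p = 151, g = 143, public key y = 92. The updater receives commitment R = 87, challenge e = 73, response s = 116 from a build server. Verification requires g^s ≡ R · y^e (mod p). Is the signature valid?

g^s mod p:
Squares mod 151: 143^1≡143, 143^2≡64, 143^4≡19, 143^8≡59, 143^16≡8, 143^32≡64, 143^64≡19
116 = 64 + 32 + 16 + 4, so 143^116 ≡ 19·64·8·19 ≡ 8 (mod 151)
R · y^e mod p:
Squares mod 151: 92^1≡92, 92^2≡8, 92^4≡64, 92^8≡19, 92^16≡59, 92^32≡8, 92^64≡64
73 = 64 + 8 + 1, so 92^73 ≡ 64·19·92 ≡ 132 (mod 151)
87·132 = 11484 ≡ 8 (mod 151)
8 ≡ 8 (mod 151); signature holds.

valid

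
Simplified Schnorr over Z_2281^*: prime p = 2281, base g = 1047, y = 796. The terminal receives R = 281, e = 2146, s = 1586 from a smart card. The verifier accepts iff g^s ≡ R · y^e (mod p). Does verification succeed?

g^s mod p:
1047^1586 mod 2281 = 119
R · y^e mod p:
796^2146 mod 2281 = 256
281·256 = 71936 ≡ 1225 (mod 2281)
119 ≠ 1225; the check fails.

fails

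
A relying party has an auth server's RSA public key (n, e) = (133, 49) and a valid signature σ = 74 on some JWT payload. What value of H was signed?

130

Squares mod 133: σ^1≡74, σ^2≡23, σ^4≡130, σ^8≡9, σ^16≡81, σ^32≡44
49 = 32 + 16 + 1, so σ^49 ≡ 44·81·74 ≡ 130 (mod 133)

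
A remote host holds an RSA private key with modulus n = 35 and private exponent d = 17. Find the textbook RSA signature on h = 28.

h^2 ≡ 28^2 = 784 ≡ 14
h^4 ≡ 14^2 = 196 ≡ 21
h^8 ≡ 21^2 = 441 ≡ 21
h^16 ≡ 21^2 = 441 ≡ 21
17 = 16 + 1, so h^17 ≡ 21·28 ≡ 28 (mod 35)

28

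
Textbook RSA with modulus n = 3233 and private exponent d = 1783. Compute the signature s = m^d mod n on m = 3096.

2546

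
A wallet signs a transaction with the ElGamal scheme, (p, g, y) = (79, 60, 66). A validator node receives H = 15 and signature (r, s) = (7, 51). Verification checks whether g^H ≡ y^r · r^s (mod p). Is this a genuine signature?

forged

Left side g^H mod p:
60^2 = 3600 ≡ 45
60^4 ≡ 45^2 = 2025 ≡ 50
60^8 ≡ 50^2 = 2500 ≡ 51
15 = 8 + 4 + 2 + 1, so 60^15 ≡ 51·50·45·60 ≡ 71 (mod 79)
Right side y^r · r^s mod p:
66^2 = 4356 ≡ 11
66^4 ≡ 11^2 = 121 ≡ 42
7 = 4 + 2 + 1, so 66^7 ≡ 42·11·66 ≡ 77 (mod 79)
7^2 = 49
7^4 ≡ 49^2 = 2401 ≡ 31
7^8 ≡ 31^2 = 961 ≡ 13
7^16 ≡ 13^2 = 169 ≡ 11
7^32 ≡ 11^2 = 121 ≡ 42
51 = 32 + 16 + 2 + 1, so 7^51 ≡ 42·11·49·7 ≡ 71 (mod 79)
77·71 = 5467 ≡ 16 (mod 79)
71 ≠ 16, so verification fails.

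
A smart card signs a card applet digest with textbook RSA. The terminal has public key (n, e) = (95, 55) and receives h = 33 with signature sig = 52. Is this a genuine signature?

sig^55 mod 95 = 33
33 = h, so the signature checks out.

genuine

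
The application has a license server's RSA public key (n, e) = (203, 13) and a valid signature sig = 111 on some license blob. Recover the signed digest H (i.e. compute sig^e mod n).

sig^13 mod 203 = 139

139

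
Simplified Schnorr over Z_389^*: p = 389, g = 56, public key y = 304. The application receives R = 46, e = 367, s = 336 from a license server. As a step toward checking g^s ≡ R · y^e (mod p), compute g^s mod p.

178

56^2 = 3136 ≡ 24
56^4 ≡ 24^2 = 576 ≡ 187
56^8 ≡ 187^2 = 34969 ≡ 348
56^16 ≡ 348^2 = 121104 ≡ 125
56^32 ≡ 125^2 = 15625 ≡ 65
56^64 ≡ 65^2 = 4225 ≡ 335
56^128 ≡ 335^2 = 112225 ≡ 193
56^256 ≡ 193^2 = 37249 ≡ 294
336 = 256 + 64 + 16, so 56^336 ≡ 294·335·125 ≡ 178 (mod 389)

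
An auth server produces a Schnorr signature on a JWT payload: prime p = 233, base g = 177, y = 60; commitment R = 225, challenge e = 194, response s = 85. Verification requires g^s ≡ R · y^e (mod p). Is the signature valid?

invalid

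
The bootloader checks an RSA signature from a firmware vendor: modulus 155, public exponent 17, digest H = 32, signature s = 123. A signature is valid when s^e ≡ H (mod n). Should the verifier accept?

reject

Squares mod 155: s^1≡123, s^2≡94, s^4≡1, s^8≡1, s^16≡1
17 = 16 + 1, so s^17 ≡ 1·123 ≡ 123 (mod 155)
123 ≠ 32, so verification fails.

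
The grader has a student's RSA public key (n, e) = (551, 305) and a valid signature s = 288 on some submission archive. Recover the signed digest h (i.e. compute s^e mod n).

279

Squares mod 551: s^1≡288, s^2≡294, s^4≡480, s^8≡82, s^16≡112, s^32≡422, s^64≡111, s^128≡199, s^256≡480
305 = 256 + 32 + 16 + 1, so s^305 ≡ 480·422·112·288 ≡ 279 (mod 551)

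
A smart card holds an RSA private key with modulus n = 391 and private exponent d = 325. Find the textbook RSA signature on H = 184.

Squares mod 391: H^1≡184, H^2≡230, H^4≡115, H^8≡322, H^16≡69, H^32≡69, H^64≡69, H^128≡69, H^256≡69
325 = 256 + 64 + 4 + 1, so H^325 ≡ 69·69·115·184 ≡ 46 (mod 391)

46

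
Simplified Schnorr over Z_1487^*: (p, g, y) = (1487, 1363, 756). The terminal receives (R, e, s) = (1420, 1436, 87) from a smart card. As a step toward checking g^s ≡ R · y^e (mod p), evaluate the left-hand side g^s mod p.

1363^2 = 1857769 ≡ 506
1363^4 ≡ 506^2 = 256036 ≡ 272
1363^8 ≡ 272^2 = 73984 ≡ 1121
1363^16 ≡ 1121^2 = 1256641 ≡ 126
1363^32 ≡ 126^2 = 15876 ≡ 1006
1363^64 ≡ 1006^2 = 1012036 ≡ 876
87 = 64 + 16 + 4 + 2 + 1, so 1363^87 ≡ 876·126·272·506·1363 ≡ 470 (mod 1487)

470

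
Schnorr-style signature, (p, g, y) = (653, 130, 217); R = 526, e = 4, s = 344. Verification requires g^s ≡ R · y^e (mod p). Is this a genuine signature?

forged

g^s mod p:
130^2 = 16900 ≡ 575
130^4 ≡ 575^2 = 330625 ≡ 207
130^8 ≡ 207^2 = 42849 ≡ 404
130^16 ≡ 404^2 = 163216 ≡ 619
130^32 ≡ 619^2 = 383161 ≡ 503
130^64 ≡ 503^2 = 253009 ≡ 298
130^128 ≡ 298^2 = 88804 ≡ 649
130^256 ≡ 649^2 = 421201 ≡ 16
344 = 256 + 64 + 16 + 8, so 130^344 ≡ 16·298·619·404 ≡ 40 (mod 653)
R · y^e mod p:
217^2 = 47089 ≡ 73
217^4 ≡ 73^2 = 5329 ≡ 105
526·105 = 55230 ≡ 378 (mod 653)
40 ≠ 378; the check fails.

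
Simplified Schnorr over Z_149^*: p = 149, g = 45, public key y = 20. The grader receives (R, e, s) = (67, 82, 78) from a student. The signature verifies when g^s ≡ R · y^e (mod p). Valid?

g^s mod p:
45^2 = 2025 ≡ 88
45^4 ≡ 88^2 = 7744 ≡ 145
45^8 ≡ 145^2 = 21025 ≡ 16
45^16 ≡ 16^2 = 256 ≡ 107
45^32 ≡ 107^2 = 11449 ≡ 125
45^64 ≡ 125^2 = 15625 ≡ 129
78 = 64 + 8 + 4 + 2, so 45^78 ≡ 129·16·145·88 ≡ 145 (mod 149)
R · y^e mod p:
20^2 = 400 ≡ 102
20^4 ≡ 102^2 = 10404 ≡ 123
20^8 ≡ 123^2 = 15129 ≡ 80
20^16 ≡ 80^2 = 6400 ≡ 142
20^32 ≡ 142^2 = 20164 ≡ 49
20^64 ≡ 49^2 = 2401 ≡ 17
82 = 64 + 16 + 2, so 20^82 ≡ 17·142·102 ≡ 80 (mod 149)
67·80 = 5360 ≡ 145 (mod 149)
145 ≡ 145 (mod 149); signature holds.

yes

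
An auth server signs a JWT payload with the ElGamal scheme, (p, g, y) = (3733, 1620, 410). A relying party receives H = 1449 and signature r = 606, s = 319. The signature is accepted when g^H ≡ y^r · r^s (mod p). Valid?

no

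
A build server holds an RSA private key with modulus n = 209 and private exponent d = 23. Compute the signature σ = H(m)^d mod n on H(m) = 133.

133

(H(m))^2 ≡ 133^2 = 17689 ≡ 133
(H(m))^4 ≡ 133^2 = 17689 ≡ 133
(H(m))^8 ≡ 133^2 = 17689 ≡ 133
(H(m))^16 ≡ 133^2 = 17689 ≡ 133
23 = 16 + 4 + 2 + 1, so (H(m))^23 ≡ 133·133·133·133 ≡ 133 (mod 209)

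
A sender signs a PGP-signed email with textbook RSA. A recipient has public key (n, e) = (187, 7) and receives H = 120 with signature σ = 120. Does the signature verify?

verifies

σ^2 ≡ 120^2 = 14400 ≡ 1
σ^4 ≡ 1^2 = 1
7 = 4 + 2 + 1, so σ^7 ≡ 1·1·120 ≡ 120 (mod 187)
Since 120 equals the digest 120, verification succeeds.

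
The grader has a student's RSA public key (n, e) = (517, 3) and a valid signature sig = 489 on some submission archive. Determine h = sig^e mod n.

sig^2 ≡ 489^2 = 239121 ≡ 267
3 = 2 + 1, so sig^3 ≡ 267·489 ≡ 279 (mod 517)

279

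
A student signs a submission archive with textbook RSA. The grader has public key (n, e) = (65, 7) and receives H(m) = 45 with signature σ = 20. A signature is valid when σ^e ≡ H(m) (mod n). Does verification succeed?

σ^7 mod 65 = 45
45 = H(m), so the signature checks out.

passes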